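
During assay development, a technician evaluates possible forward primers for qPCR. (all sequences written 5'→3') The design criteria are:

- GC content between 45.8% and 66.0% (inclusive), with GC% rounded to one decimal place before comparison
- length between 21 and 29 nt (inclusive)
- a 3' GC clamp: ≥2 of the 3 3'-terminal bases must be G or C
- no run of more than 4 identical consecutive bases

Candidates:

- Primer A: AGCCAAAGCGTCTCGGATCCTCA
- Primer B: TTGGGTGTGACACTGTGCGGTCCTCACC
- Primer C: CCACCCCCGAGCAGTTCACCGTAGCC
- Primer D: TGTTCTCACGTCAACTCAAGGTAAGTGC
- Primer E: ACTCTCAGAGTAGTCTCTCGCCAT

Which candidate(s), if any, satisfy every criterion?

Primer B and Primer D.

Primer A (23 nt, A=6 T=4 G=5 C=8): GC 13/23 = 56.5% ✓; length 23 ✓; 3' end TCA has 1 G/C, need ≥2 ✗; longest run = 3 ✓ — fails.
Primer B (28 nt, A=3 T=8 G=9 C=8): GC 17/28 = 60.7% ✓; length 28 ✓; 3' end ACC has 2 G/C ✓; longest run = 3 ✓ — passes.
Primer C (26 nt, A=5 T=3 G=5 C=13): GC 18/26 = 69.2%, outside 45.8–66.0% ✗; length 26 ✓; 3' end GCC has 3 G/C ✓; longest run = 5, exceeds 4 ✗ — fails.
Primer D (28 nt, A=7 T=8 G=6 C=7): GC 13/28 = 46.4% ✓; length 28 ✓; 3' end TGC has 2 G/C ✓; longest run = 2 ✓ — passes.
Primer E (24 nt, A=5 T=7 G=4 C=8): GC 12/24 = 50.0% ✓; length 24 ✓; 3' end CAT has 1 G/C, need ≥2 ✗; longest run = 2 ✓ — fails.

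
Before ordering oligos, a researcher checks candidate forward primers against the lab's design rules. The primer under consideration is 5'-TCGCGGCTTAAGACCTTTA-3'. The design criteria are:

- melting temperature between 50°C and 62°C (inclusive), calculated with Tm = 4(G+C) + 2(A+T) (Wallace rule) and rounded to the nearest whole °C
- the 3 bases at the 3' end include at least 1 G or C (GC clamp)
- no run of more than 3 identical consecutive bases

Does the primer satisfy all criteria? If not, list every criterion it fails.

Fails: GC clamp.

Base counts: A=4, T=6, G=4, C=5 (length 19).
Tm: Tm = 2·10 + 4·9 = 56°C ✓
GC clamp: 3' end TTA has 0 G/C, need ≥1 ✗
homopolymer run: longest run = 3 ✓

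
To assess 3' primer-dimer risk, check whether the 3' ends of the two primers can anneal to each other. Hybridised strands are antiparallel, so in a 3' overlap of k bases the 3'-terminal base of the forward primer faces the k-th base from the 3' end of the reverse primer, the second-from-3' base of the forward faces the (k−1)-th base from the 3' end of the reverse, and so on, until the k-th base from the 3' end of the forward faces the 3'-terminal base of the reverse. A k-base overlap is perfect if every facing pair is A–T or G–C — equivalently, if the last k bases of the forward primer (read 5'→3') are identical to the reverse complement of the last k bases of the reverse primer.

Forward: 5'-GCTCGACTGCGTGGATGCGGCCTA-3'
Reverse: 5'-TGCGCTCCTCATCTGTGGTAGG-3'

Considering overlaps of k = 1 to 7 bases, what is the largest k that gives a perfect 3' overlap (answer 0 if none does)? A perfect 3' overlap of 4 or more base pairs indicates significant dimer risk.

Longest perfect overlap: 4 complementary base pairs; significant dimer risk (threshold 4).

Last 7 bases (5'→3') — forward …CGGCCTA, reverse …TGGTAGG.
Reverse complement of the reverse primer's last 7 bases: CCTACCA; its first k bases are the reverse complement of the reverse primer's last k bases, so a perfect k-base overlap needs the forward primer's last k bases to equal them.
Comparing (forward last k vs required): k=1: A vs C ✗; k=2: TA vs CC ✗; k=3: CTA vs CCT ✗; k=4: CCTA vs CCTA ✓; k=5: GCCTA vs CCTAC ✗; k=6: GGCCTA vs CCTACC ✗; k=7: CGGCCTA vs CCTACCA ✗.
Only k = 4 is perfect, so the longest perfect 3' overlap is 4.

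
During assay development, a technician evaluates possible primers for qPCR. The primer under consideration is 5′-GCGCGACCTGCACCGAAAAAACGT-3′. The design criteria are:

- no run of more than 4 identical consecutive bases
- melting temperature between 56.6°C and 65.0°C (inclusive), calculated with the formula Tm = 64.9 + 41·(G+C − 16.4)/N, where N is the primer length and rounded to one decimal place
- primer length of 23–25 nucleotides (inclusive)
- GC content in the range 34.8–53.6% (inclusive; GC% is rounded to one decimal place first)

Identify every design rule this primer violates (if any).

Base counts: A=8, T=2, G=6, C=8 (length 24).
homopolymer run: longest run = 6, exceeds 4 ✗
Tm: Tm = 64.9 + 41·(14 − 16.4)/24 = 60.8°C ✓
length: length 24 ✓
GC content: GC 14/24 = 58.3%, outside 34.8–53.6% ✗

Fails: homopolymer run, GC content.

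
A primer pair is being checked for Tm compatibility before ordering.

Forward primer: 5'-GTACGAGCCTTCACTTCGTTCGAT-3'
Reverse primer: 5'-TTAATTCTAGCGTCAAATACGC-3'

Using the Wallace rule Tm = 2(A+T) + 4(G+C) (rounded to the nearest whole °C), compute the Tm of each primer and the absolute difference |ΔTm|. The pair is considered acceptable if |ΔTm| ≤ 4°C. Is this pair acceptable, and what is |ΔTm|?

|ΔTm| = 12°C; the pair is not acceptable.

Forward: A=4 T=8 G=5 C=7 → Tm = 2·12 + 4·12 = 72°C.
Reverse: A=7 T=7 G=3 C=5 → Tm = 2·14 + 4·8 = 60°C.
|ΔTm| = |72 − 60| = 12°C, > 4°C.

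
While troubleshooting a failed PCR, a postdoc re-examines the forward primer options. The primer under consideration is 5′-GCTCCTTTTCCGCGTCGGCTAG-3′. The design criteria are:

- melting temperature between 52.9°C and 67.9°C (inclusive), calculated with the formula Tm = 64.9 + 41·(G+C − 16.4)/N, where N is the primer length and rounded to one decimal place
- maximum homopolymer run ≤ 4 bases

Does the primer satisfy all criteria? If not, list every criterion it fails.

Meets all criteria.

Base counts: A=1, T=7, G=6, C=8 (length 22).
Tm: Tm = 64.9 + 41·(14 − 16.4)/22 = 60.4°C ✓
homopolymer run: longest run = 4 ✓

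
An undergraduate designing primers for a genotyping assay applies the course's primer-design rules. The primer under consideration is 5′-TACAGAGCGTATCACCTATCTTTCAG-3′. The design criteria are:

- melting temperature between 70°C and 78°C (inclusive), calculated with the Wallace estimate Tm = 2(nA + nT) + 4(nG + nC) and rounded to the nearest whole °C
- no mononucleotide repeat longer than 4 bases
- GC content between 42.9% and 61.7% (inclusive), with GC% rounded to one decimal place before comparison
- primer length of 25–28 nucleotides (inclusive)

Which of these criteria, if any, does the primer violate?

Fails: GC content.

Base counts: A=7, T=8, G=4, C=7 (length 26).
Tm: Tm = 2·15 + 4·11 = 74°C ✓
homopolymer run: longest run = 3 ✓
GC content: GC 11/26 = 42.3%, outside 42.9–61.7% ✗
length: length 26 ✓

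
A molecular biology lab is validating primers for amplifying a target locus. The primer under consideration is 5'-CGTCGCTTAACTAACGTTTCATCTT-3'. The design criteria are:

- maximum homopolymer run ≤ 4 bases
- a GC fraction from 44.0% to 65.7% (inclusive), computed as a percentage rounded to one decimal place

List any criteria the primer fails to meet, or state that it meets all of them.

Base counts: A=5, T=10, G=3, C=7 (length 25).
homopolymer run: longest run = 3 ✓
GC content: GC 10/25 = 40.0%, outside 44.0–65.7% ✗

Fails: GC content.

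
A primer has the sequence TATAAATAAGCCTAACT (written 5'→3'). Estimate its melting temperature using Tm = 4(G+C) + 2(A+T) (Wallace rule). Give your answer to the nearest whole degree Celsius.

Base counts: A=8, T=5, G=1, C=3 (length 17).
Tm = 2·(8+5) + 4·(1+3) = 2·13 + 4·4 = 26 + 16 = 42°C.

42°C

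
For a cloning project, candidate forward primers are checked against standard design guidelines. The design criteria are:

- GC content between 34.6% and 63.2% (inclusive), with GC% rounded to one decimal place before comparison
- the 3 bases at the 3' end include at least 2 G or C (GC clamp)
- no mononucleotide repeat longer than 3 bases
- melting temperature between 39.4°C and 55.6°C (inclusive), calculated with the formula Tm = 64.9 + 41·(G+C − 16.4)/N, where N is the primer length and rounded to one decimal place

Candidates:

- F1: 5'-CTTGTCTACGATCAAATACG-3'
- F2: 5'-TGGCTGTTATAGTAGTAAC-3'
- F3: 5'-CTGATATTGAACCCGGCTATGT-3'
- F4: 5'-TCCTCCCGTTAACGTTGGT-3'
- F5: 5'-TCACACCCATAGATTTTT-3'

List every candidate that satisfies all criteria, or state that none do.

F1 (20 nt, A=6 T=6 G=3 C=5): GC 8/20 = 40.0% ✓; 3' end ACG has 2 G/C ✓; longest run = 3 ✓; Tm = 64.9 + 41·(8 − 16.4)/20 = 47.7°C ✓ — passes.
F2 (19 nt, A=5 T=7 G=5 C=2): GC 7/19 = 36.8% ✓; 3' end AAC has 1 G/C, need ≥2 ✗; longest run = 2 ✓; Tm = 64.9 + 41·(7 − 16.4)/19 = 44.6°C ✓ — fails.
F3 (22 nt, A=5 T=7 G=5 C=5): GC 10/22 = 45.5% ✓; 3' end TGT has 1 G/C, need ≥2 ✗; longest run = 3 ✓; Tm = 64.9 + 41·(10 − 16.4)/22 = 53.0°C ✓ — fails.
F4 (19 nt, A=2 T=7 G=4 C=6): GC 10/19 = 52.6% ✓; 3' end GGT has 2 G/C ✓; longest run = 3 ✓; Tm = 64.9 + 41·(10 − 16.4)/19 = 51.1°C ✓ — passes.
F5 (18 nt, A=5 T=7 G=1 C=5): GC 6/18 = 33.3%, outside 34.6–63.2% ✗; 3' end TTT has 0 G/C, need ≥2 ✗; longest run = 5, exceeds 3 ✗; Tm = 64.9 + 41·(6 − 16.4)/18 = 41.2°C ✓ — fails.

F1 and F4.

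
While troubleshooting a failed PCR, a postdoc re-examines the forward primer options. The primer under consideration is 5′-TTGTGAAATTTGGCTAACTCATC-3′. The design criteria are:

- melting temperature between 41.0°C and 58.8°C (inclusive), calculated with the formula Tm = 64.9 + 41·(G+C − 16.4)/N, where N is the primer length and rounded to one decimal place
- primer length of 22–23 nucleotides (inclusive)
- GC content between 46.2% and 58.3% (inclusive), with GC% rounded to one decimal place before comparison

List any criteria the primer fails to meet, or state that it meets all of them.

Base counts: A=6, T=9, G=4, C=4 (length 23).
Tm: Tm = 64.9 + 41·(8 − 16.4)/23 = 49.9°C ✓
length: length 23 ✓
GC content: GC 8/23 = 34.8%, outside 46.2–58.3% ✗

Fails: GC content.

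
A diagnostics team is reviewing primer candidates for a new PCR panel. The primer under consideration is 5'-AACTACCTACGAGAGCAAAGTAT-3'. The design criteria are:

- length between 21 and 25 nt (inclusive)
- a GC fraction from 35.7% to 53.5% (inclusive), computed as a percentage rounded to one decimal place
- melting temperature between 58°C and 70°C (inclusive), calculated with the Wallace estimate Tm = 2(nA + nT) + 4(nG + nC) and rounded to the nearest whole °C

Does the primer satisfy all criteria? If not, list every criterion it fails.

Base counts: A=10, T=4, G=4, C=5 (length 23).
length: length 23 ✓
GC content: GC 9/23 = 39.1% ✓
Tm: Tm = 2·14 + 4·9 = 64°C ✓

Meets all criteria.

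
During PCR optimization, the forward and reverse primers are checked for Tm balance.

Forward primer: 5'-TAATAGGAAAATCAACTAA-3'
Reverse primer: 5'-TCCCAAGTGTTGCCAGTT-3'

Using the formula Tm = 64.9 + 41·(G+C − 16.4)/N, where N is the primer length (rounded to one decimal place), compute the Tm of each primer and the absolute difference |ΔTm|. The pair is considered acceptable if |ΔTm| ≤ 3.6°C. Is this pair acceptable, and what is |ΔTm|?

Forward: G+C = 4, N = 19 → Tm = 64.9 + 41·(4 − 16.4)/19 = 38.1°C.
Reverse: G+C = 9, N = 18 → Tm = 64.9 + 41·(9 − 16.4)/18 = 48.0°C.
|ΔTm| = |38.1 − 48.0| = 9.9°C, > 3.6°C.

|ΔTm| = 9.9°C; the pair is not acceptable.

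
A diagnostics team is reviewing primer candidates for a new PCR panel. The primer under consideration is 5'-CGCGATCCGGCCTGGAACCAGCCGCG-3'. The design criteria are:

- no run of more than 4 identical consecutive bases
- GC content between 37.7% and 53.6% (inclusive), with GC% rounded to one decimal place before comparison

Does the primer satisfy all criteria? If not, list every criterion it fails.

Fails: GC content.

Base counts: A=4, T=2, G=9, C=11 (length 26).
homopolymer run: longest run = 2 ✓
GC content: GC 20/26 = 76.9%, outside 37.7–53.6% ✗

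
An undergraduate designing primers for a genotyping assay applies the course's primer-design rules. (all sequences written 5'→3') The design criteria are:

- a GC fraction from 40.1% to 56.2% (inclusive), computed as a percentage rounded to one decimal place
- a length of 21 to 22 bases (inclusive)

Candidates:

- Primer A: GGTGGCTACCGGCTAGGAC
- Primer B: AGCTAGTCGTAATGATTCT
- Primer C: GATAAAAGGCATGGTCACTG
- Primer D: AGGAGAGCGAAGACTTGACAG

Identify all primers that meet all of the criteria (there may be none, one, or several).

Primer A (19 nt, A=3 T=3 G=8 C=5): GC 13/19 = 68.4%, outside 40.1–56.2% ✗; length 19, outside 21–22 ✗ — fails.
Primer B (19 nt, A=5 T=7 G=4 C=3): GC 7/19 = 36.8%, outside 40.1–56.2% ✗; length 19, outside 21–22 ✗ — fails.
Primer C (20 nt, A=7 T=4 G=6 C=3): GC 9/20 = 45.0% ✓; length 20, outside 21–22 ✗ — fails.
Primer D (21 nt, A=8 T=2 G=8 C=3): GC 11/21 = 52.4% ✓; length 21 ✓ — passes.

Primer D only.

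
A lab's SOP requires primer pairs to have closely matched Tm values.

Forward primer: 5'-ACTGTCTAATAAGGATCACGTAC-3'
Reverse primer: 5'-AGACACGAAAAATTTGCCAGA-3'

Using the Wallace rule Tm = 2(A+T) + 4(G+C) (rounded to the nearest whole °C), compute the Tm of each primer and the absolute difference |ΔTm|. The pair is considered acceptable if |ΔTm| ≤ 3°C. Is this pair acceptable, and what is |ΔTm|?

Forward: A=8 T=6 G=4 C=5 → Tm = 2·14 + 4·9 = 64°C.
Reverse: A=10 T=3 G=4 C=4 → Tm = 2·13 + 4·8 = 58°C.
|ΔTm| = |64 − 58| = 6°C, > 3°C.

|ΔTm| = 6°C; the pair is not acceptable.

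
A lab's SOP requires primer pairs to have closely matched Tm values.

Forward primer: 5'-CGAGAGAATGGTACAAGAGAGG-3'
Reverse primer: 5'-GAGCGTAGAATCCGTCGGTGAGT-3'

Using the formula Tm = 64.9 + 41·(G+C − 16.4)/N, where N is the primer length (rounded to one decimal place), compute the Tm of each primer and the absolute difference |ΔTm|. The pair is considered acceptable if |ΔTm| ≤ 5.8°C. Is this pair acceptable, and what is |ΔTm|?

Forward: G+C = 11, N = 22 → Tm = 64.9 + 41·(11 − 16.4)/22 = 54.8°C.
Reverse: G+C = 13, N = 23 → Tm = 64.9 + 41·(13 − 16.4)/23 = 58.8°C.
|ΔTm| = |54.8 − 58.8| = 4.0°C, ≤ 5.8°C.

|ΔTm| = 4.0°C; the pair is acceptable.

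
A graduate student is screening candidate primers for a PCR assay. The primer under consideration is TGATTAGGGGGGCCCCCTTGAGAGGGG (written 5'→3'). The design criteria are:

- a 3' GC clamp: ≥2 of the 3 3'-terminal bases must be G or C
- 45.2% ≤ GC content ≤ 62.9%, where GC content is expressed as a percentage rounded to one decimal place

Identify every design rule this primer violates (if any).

Base counts: A=4, T=5, G=13, C=5 (length 27).
GC clamp: 3' end GGG has 3 G/C ✓
GC content: GC 18/27 = 66.7%, outside 45.2–62.9% ✗

Fails: GC content.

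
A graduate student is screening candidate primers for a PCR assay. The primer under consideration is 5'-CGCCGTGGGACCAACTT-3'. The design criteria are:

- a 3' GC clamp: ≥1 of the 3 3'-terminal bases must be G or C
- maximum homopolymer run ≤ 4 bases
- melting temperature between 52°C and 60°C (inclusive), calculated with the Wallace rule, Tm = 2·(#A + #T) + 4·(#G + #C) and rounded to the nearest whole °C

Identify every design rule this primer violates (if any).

Base counts: A=3, T=3, G=5, C=6 (length 17).
GC clamp: 3' end CTT has 1 G/C ✓
homopolymer run: longest run = 3 ✓
Tm: Tm = 2·6 + 4·11 = 56°C ✓

Meets all criteria.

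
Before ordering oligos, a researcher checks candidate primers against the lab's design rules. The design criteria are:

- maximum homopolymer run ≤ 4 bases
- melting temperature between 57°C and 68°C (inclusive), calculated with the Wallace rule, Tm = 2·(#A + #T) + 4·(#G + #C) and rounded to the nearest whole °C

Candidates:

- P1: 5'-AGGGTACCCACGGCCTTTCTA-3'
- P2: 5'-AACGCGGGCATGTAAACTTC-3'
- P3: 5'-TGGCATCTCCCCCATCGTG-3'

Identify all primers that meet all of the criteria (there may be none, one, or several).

P1 and P2.

P1 (21 nt, A=4 T=5 G=5 C=7): longest run = 3 ✓; Tm = 2·9 + 4·12 = 66°C ✓ — passes.
P2 (20 nt, A=6 T=4 G=5 C=5): longest run = 3 ✓; Tm = 2·10 + 4·10 = 60°C ✓ — passes.
P3 (19 nt, A=2 T=5 G=4 C=8): longest run = 5, exceeds 4 ✗; Tm = 2·7 + 4·12 = 62°C ✓ — fails.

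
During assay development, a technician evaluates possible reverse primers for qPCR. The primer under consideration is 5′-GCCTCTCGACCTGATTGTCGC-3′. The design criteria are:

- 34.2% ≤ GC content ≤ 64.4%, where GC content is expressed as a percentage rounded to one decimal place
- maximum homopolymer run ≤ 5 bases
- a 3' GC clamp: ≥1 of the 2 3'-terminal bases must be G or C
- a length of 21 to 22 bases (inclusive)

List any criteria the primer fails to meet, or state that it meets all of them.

Base counts: A=2, T=6, G=5, C=8 (length 21).
GC content: GC 13/21 = 61.9% ✓
homopolymer run: longest run = 2 ✓
GC clamp: 3' end GC has 2 G/C ✓
length: length 21 ✓

Meets all criteria.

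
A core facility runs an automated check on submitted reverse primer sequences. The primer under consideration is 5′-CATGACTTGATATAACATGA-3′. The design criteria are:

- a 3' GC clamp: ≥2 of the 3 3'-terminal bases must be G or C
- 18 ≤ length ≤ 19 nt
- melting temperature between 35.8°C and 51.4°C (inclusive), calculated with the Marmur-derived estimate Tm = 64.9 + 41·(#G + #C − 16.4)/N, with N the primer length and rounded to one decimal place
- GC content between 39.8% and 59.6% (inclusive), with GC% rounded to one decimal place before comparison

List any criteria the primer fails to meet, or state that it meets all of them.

Base counts: A=8, T=6, G=3, C=3 (length 20).
GC clamp: 3' end TGA has 1 G/C, need ≥2 ✗
length: length 20, outside 18–19 ✗
Tm: Tm = 64.9 + 41·(6 − 16.4)/20 = 43.6°C ✓
GC content: GC 6/20 = 30.0%, outside 39.8–59.6% ✗

Fails: GC clamp, length, GC content.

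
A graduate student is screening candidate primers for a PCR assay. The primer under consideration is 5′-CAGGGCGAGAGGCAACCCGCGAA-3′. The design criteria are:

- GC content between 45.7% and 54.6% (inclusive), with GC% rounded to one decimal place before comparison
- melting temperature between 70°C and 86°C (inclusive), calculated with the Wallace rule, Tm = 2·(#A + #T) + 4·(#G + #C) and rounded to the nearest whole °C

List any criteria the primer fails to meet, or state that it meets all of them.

Base counts: A=7, T=0, G=9, C=7 (length 23).
GC content: GC 16/23 = 69.6%, outside 45.7–54.6% ✗
Tm: Tm = 2·7 + 4·16 = 78°C ✓

Fails: GC content.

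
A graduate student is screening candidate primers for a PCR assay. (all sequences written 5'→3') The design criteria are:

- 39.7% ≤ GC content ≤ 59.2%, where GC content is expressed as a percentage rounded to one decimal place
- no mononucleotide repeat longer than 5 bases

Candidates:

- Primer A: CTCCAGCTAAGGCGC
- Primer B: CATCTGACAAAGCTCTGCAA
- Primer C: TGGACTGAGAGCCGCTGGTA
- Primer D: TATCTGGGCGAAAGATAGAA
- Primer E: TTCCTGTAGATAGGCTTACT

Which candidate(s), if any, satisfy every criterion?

Primer B, Primer D and Primer E.

Primer A (15 nt, A=3 T=2 G=4 C=6): GC 10/15 = 66.7%, outside 39.7–59.2% ✗; longest run = 2 ✓ — fails.
Primer B (20 nt, A=7 T=4 G=3 C=6): GC 9/20 = 45.0% ✓; longest run = 3 ✓ — passes.
Primer C (20 nt, A=4 T=4 G=8 C=4): GC 12/20 = 60.0%, outside 39.7–59.2% ✗; longest run = 2 ✓ — fails.
Primer D (20 nt, A=8 T=4 G=6 C=2): GC 8/20 = 40.0% ✓; longest run = 3 ✓ — passes.
Primer E (20 nt, A=4 T=8 G=4 C=4): GC 8/20 = 40.0% ✓; longest run = 2 ✓ — passes.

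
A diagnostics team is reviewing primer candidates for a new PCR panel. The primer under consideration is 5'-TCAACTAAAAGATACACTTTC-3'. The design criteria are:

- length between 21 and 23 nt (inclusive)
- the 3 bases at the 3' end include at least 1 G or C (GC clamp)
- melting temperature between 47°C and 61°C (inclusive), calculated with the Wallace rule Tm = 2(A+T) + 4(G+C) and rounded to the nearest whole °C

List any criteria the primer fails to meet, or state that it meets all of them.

Meets all criteria.

Base counts: A=9, T=6, G=1, C=5 (length 21).
length: length 21 ✓
GC clamp: 3' end TTC has 1 G/C ✓
Tm: Tm = 2·15 + 4·6 = 54°C ✓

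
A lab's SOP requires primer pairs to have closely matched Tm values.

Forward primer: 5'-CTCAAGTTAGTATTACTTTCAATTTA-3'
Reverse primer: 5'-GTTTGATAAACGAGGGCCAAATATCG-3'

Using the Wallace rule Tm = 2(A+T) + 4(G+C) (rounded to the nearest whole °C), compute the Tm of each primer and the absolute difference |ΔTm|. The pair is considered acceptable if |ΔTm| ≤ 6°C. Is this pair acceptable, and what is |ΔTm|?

|ΔTm| = 10°C; the pair is not acceptable.

Forward: A=8 T=12 G=2 C=4 → Tm = 2·20 + 4·6 = 64°C.
Reverse: A=9 T=6 G=7 C=4 → Tm = 2·15 + 4·11 = 74°C.
|ΔTm| = |64 − 74| = 10°C, > 6°C.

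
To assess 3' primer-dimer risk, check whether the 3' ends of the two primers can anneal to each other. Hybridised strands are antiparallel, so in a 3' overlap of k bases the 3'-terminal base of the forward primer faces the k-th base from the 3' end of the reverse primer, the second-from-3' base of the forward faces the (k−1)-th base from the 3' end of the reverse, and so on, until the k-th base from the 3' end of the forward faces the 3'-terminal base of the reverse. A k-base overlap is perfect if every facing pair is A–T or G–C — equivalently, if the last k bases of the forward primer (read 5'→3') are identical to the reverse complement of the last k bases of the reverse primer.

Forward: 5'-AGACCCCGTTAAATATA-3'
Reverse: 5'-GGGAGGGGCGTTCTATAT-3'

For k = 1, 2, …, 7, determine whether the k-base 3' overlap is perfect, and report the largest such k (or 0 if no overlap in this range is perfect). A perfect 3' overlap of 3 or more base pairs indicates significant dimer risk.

Last 7 bases (5'→3') — forward …AAATATA, reverse …TCTATAT.
Reverse complement of the reverse primer's last 7 bases: ATATAGA; its first k bases are the reverse complement of the reverse primer's last k bases, so a perfect k-base overlap needs the forward primer's last k bases to equal them.
Comparing (forward last k vs required): k=1: A vs A ✓; k=2: TA vs AT ✗; k=3: ATA vs ATA ✓; k=4: TATA vs ATAT ✗; k=5: ATATA vs ATATA ✓; k=6: AATATA vs ATATAG ✗; k=7: AAATATA vs ATATAGA ✗.
Perfect overlaps at k = 1, 3, 5; the largest is 5.

Longest perfect overlap: 5 complementary base pairs; significant dimer risk (threshold 3).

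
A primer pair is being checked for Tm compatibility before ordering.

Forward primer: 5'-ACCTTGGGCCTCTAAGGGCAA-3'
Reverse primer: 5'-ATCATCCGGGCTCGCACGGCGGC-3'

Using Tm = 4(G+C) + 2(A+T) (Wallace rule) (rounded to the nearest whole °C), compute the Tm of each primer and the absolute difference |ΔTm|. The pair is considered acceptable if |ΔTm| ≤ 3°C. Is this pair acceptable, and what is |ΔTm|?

Forward: A=5 T=4 G=6 C=6 → Tm = 2·9 + 4·12 = 66°C.
Reverse: A=3 T=3 G=8 C=9 → Tm = 2·6 + 4·17 = 80°C.
|ΔTm| = |66 − 80| = 14°C, > 3°C.

|ΔTm| = 14°C; the pair is not acceptable.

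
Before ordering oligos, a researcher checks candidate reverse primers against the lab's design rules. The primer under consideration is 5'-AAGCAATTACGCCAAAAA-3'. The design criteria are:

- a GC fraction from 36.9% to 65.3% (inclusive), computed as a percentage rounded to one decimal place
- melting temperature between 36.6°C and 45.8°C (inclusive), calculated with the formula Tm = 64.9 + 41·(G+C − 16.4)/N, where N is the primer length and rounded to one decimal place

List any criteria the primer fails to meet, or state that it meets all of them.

Base counts: A=10, T=2, G=2, C=4 (length 18).
GC content: GC 6/18 = 33.3%, outside 36.9–65.3% ✗
Tm: Tm = 64.9 + 41·(6 − 16.4)/18 = 41.2°C ✓

Fails: GC content.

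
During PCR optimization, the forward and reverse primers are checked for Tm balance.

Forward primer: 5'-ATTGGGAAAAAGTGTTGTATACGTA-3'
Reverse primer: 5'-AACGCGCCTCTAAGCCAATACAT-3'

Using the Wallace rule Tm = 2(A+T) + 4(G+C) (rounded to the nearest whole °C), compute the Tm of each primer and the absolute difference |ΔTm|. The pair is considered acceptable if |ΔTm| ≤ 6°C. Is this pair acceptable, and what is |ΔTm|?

Forward: A=9 T=8 G=7 C=1 → Tm = 2·17 + 4·8 = 66°C.
Reverse: A=8 T=4 G=3 C=8 → Tm = 2·12 + 4·11 = 68°C.
|ΔTm| = |66 − 68| = 2°C, ≤ 6°C.

|ΔTm| = 2°C; the pair is acceptable.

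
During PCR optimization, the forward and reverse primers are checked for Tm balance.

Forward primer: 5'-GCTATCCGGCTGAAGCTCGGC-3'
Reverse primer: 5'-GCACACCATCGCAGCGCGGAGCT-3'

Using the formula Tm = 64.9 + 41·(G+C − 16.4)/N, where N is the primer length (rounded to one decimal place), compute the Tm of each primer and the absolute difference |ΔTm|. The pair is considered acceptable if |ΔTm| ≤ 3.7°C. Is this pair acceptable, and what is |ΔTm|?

|ΔTm| = 4.0°C; the pair is not acceptable.

Forward: G+C = 14, N = 21 → Tm = 64.9 + 41·(14 − 16.4)/21 = 60.2°C.
Reverse: G+C = 16, N = 23 → Tm = 64.9 + 41·(16 − 16.4)/23 = 64.2°C.
|ΔTm| = |60.2 − 64.2| = 4.0°C, > 3.7°C.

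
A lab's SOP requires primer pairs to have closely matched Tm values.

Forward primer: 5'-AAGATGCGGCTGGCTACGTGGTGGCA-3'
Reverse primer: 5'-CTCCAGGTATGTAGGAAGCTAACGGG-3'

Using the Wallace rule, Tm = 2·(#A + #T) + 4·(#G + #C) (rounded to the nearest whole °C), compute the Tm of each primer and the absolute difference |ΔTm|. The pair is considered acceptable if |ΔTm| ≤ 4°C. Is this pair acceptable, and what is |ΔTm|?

Forward: A=5 T=5 G=11 C=5 → Tm = 2·10 + 4·16 = 84°C.
Reverse: A=7 T=5 G=9 C=5 → Tm = 2·12 + 4·14 = 80°C.
|ΔTm| = |84 − 80| = 4°C, ≤ 4°C.

|ΔTm| = 4°C; the pair is acceptable.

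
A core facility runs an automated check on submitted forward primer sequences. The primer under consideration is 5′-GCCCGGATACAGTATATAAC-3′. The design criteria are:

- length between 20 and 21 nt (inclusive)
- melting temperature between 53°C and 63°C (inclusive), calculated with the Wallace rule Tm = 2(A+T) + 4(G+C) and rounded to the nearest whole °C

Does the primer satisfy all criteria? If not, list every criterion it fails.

Base counts: A=7, T=4, G=4, C=5 (length 20).
length: length 20 ✓
Tm: Tm = 2·11 + 4·9 = 58°C ✓

Meets all criteria.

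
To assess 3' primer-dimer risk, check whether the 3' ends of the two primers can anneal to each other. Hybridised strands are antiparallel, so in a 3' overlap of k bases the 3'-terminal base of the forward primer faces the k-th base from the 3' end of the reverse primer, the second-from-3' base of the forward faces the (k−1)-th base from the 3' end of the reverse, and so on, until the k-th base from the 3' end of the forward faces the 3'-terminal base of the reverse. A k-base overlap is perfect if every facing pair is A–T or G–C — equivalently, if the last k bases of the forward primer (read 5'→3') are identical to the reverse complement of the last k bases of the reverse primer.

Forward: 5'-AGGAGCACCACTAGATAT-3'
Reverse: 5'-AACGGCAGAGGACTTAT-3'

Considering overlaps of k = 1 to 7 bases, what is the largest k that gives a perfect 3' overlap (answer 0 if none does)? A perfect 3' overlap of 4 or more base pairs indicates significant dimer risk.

Longest perfect overlap: 2 complementary base pairs; below the dimer-risk threshold (threshold 4).

Last 7 bases (5'→3') — forward …TAGATAT, reverse …GACTTAT.
Reverse complement of the reverse primer's last 7 bases: ATAAGTC; its first k bases are the reverse complement of the reverse primer's last k bases, so a perfect k-base overlap needs the forward primer's last k bases to equal them.
Comparing (forward last k vs required): k=1: T vs A ✗; k=2: AT vs AT ✓; k=3: TAT vs ATA ✗; k=4: ATAT vs ATAA ✗; k=5: GATAT vs ATAAG ✗; k=6: AGATAT vs ATAAGT ✗; k=7: TAGATAT vs ATAAGTC ✗.
Only k = 2 is perfect, so the longest perfect 3' overlap is 2.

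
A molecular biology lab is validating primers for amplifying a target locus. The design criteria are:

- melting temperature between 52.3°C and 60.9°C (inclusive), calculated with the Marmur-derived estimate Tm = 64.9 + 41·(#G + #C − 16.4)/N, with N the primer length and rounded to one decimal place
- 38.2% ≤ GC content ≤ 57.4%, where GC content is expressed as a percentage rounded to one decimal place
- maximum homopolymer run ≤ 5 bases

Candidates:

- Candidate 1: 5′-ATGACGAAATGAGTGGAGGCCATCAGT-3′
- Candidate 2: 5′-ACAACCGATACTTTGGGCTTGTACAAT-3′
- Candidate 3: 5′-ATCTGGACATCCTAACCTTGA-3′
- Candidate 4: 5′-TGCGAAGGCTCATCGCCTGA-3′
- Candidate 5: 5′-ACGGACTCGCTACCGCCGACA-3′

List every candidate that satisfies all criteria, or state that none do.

Candidate 1 and Candidate 2.

Candidate 1 (27 nt, A=9 T=5 G=9 C=4): Tm = 64.9 + 41·(13 − 16.4)/27 = 59.7°C ✓; GC 13/27 = 48.1% ✓; longest run = 3 ✓ — passes.
Candidate 2 (27 nt, A=8 T=8 G=5 C=6): Tm = 64.9 + 41·(11 − 16.4)/27 = 56.7°C ✓; GC 11/27 = 40.7% ✓; longest run = 3 ✓ — passes.
Candidate 3 (21 nt, A=6 T=6 G=3 C=6): Tm = 64.9 + 41·(9 − 16.4)/21 = 50.5°C, outside 52.3–60.9°C ✗; GC 9/21 = 42.9% ✓; longest run = 2 ✓ — fails.
Candidate 4 (20 nt, A=4 T=4 G=6 C=6): Tm = 64.9 + 41·(12 − 16.4)/20 = 55.9°C ✓; GC 12/20 = 60.0%, outside 38.2–57.4% ✗; longest run = 2 ✓ — fails.
Candidate 5 (21 nt, A=5 T=2 G=5 C=9): Tm = 64.9 + 41·(14 − 16.4)/21 = 60.2°C ✓; GC 14/21 = 66.7%, outside 38.2–57.4% ✗; longest run = 2 ✓ — fails.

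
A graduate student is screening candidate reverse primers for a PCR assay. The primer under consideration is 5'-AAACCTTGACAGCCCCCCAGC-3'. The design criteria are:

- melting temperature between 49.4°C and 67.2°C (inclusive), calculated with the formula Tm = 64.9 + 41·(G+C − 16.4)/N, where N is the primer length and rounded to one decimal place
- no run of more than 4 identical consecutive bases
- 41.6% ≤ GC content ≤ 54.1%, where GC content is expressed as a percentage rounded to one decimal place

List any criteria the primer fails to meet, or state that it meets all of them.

Base counts: A=6, T=2, G=3, C=10 (length 21).
Tm: Tm = 64.9 + 41·(13 − 16.4)/21 = 58.3°C ✓
homopolymer run: longest run = 6, exceeds 4 ✗
GC content: GC 13/21 = 61.9%, outside 41.6–54.1% ✗

Fails: homopolymer run, GC content.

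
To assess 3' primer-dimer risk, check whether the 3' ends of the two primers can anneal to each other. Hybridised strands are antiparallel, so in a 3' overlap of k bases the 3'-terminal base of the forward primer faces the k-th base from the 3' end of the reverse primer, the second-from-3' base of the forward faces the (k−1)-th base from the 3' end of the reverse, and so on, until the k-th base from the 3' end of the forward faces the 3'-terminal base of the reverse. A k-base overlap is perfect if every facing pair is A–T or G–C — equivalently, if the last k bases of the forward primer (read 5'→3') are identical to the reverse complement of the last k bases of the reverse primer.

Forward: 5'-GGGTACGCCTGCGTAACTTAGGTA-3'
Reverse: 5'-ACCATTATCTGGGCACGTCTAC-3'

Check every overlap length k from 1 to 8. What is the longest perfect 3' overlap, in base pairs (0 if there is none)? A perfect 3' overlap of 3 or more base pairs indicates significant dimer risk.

Longest perfect overlap: 3 complementary base pairs; significant dimer risk (threshold 3).

Last 8 bases (5'→3') — forward …CTTAGGTA, reverse …ACGTCTAC.
Reverse complement of the reverse primer's last 8 bases: GTAGACGT; its first k bases are the reverse complement of the reverse primer's last k bases, so a perfect k-base overlap needs the forward primer's last k bases to equal them.
Comparing (forward last k vs required): k=1: A vs G ✗; k=2: TA vs GT ✗; k=3: GTA vs GTA ✓; k=4: GGTA vs GTAG ✗; k=5: AGGTA vs GTAGA ✗; k=6: TAGGTA vs GTAGAC ✗; k=7: TTAGGTA vs GTAGACG ✗; k=8: CTTAGGTA vs GTAGACGT ✗.
Only k = 3 is perfect, so the longest perfect 3' overlap is 3.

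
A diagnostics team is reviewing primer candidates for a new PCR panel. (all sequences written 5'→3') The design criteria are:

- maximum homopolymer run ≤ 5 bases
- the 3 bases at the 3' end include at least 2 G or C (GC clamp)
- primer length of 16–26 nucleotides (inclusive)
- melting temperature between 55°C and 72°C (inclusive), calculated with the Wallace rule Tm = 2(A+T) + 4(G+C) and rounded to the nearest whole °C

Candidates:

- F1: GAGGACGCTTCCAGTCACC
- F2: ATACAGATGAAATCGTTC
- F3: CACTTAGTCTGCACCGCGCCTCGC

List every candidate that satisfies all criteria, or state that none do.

F1 only.

F1 (19 nt, A=4 T=3 G=5 C=7): longest run = 2 ✓; 3' end ACC has 2 G/C ✓; length 19 ✓; Tm = 2·7 + 4·12 = 62°C ✓ — passes.
F2 (18 nt, A=7 T=5 G=3 C=3): longest run = 3 ✓; 3' end TTC has 1 G/C, need ≥2 ✗; length 18 ✓; Tm = 2·12 + 4·6 = 48°C, outside 55–72°C ✗ — fails.
F3 (24 nt, A=3 T=5 G=5 C=11): longest run = 2 ✓; 3' end CGC has 3 G/C ✓; length 24 ✓; Tm = 2·8 + 4·16 = 80°C, outside 55–72°C ✗ — fails.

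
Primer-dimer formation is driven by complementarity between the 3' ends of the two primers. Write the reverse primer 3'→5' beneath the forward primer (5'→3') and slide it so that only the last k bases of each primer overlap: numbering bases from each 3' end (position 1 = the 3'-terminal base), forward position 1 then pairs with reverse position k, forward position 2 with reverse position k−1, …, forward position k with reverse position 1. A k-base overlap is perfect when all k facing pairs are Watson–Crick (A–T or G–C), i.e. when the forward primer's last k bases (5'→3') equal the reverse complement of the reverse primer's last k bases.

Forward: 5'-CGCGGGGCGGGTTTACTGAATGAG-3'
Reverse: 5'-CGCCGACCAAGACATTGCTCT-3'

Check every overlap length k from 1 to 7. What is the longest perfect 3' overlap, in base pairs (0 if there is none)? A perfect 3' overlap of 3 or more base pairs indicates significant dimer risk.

Last 7 bases (5'→3') — forward …GAATGAG, reverse …TTGCTCT.
Reverse complement of the reverse primer's last 7 bases: AGAGCAA; its first k bases are the reverse complement of the reverse primer's last k bases, so a perfect k-base overlap needs the forward primer's last k bases to equal them.
Comparing (forward last k vs required): k=1: G vs A ✗; k=2: AG vs AG ✓; k=3: GAG vs AGA ✗; k=4: TGAG vs AGAG ✗; k=5: ATGAG vs AGAGC ✗; k=6: AATGAG vs AGAGCA ✗; k=7: GAATGAG vs AGAGCAA ✗.
Only k = 2 is perfect, so the longest perfect 3' overlap is 2.

Longest perfect overlap: 2 complementary base pairs; below the dimer-risk threshold (threshold 3).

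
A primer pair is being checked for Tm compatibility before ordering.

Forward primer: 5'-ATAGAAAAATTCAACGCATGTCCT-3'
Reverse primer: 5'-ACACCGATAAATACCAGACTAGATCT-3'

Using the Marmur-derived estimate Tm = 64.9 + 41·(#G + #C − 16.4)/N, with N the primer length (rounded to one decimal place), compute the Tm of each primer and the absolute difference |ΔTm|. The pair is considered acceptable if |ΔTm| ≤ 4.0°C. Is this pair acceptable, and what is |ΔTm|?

Forward: G+C = 8, N = 24 → Tm = 64.9 + 41·(8 − 16.4)/24 = 50.6°C.
Reverse: G+C = 10, N = 26 → Tm = 64.9 + 41·(10 − 16.4)/26 = 54.8°C.
|ΔTm| = |50.6 − 54.8| = 4.2°C, > 4.0°C.

|ΔTm| = 4.2°C; the pair is not acceptable.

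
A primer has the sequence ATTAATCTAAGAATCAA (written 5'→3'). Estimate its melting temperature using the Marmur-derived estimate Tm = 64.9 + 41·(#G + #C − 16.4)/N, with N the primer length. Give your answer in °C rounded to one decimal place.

Base counts: A=9, T=5, G=1, C=2; G+C = 3, N = 17.
Tm = 64.9 + 41·(3 − 16.4)/17 = 64.9 + -549.40/17 = 32.6°C.

32.6°C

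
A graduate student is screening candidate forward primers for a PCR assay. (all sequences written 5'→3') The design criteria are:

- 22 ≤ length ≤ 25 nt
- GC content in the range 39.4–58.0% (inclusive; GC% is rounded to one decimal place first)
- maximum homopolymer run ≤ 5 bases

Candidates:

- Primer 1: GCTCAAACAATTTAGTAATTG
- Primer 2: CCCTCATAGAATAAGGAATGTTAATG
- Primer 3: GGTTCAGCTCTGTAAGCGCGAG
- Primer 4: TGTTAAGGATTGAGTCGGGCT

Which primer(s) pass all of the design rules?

None of the candidates satisfy all criteria.

Primer 1 (21 nt, A=8 T=7 G=3 C=3): length 21, outside 22–25 ✗; GC 6/21 = 28.6%, outside 39.4–58.0% ✗; longest run = 3 ✓ — fails.
Primer 2 (26 nt, A=10 T=7 G=5 C=4): length 26, outside 22–25 ✗; GC 9/26 = 34.6%, outside 39.4–58.0% ✗; longest run = 3 ✓ — fails.
Primer 3 (22 nt, A=4 T=5 G=8 C=5): length 22 ✓; GC 13/22 = 59.1%, outside 39.4–58.0% ✗; longest run = 2 ✓ — fails.
Primer 4 (21 nt, A=4 T=7 G=8 C=2): length 21, outside 22–25 ✗; GC 10/21 = 47.6% ✓; longest run = 3 ✓ — fails.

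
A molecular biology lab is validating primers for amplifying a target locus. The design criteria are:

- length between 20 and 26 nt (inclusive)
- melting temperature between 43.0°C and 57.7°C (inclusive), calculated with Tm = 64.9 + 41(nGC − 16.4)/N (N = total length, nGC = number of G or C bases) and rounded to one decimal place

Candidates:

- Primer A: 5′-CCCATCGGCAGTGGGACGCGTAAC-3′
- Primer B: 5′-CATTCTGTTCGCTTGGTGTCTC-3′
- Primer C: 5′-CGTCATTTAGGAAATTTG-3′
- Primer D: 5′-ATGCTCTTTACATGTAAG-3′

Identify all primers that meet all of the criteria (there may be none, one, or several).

Primer A (24 nt, A=5 T=3 G=8 C=8): length 24 ✓; Tm = 64.9 + 41·(16 − 16.4)/24 = 64.2°C, outside 43.0–57.7°C ✗ — fails.
Primer B (22 nt, A=1 T=10 G=5 C=6): length 22 ✓; Tm = 64.9 + 41·(11 − 16.4)/22 = 54.8°C ✓ — passes.
Primer C (18 nt, A=5 T=7 G=4 C=2): length 18, outside 20–26 ✗; Tm = 64.9 + 41·(6 − 16.4)/18 = 41.2°C, outside 43.0–57.7°C ✗ — fails.
Primer D (18 nt, A=5 T=7 G=3 C=3): length 18, outside 20–26 ✗; Tm = 64.9 + 41·(6 − 16.4)/18 = 41.2°C, outside 43.0–57.7°C ✗ — fails.

Primer B only.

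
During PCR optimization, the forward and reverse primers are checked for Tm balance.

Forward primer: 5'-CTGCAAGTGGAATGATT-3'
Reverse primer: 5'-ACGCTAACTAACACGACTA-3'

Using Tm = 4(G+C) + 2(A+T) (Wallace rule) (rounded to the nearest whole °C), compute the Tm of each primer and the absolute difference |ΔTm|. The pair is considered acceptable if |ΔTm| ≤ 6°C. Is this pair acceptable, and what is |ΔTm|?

|ΔTm| = 6°C; the pair is acceptable.

Forward: A=5 T=5 G=5 C=2 → Tm = 2·10 + 4·7 = 48°C.
Reverse: A=8 T=3 G=2 C=6 → Tm = 2·11 + 4·8 = 54°C.
|ΔTm| = |48 − 54| = 6°C, ≤ 6°C.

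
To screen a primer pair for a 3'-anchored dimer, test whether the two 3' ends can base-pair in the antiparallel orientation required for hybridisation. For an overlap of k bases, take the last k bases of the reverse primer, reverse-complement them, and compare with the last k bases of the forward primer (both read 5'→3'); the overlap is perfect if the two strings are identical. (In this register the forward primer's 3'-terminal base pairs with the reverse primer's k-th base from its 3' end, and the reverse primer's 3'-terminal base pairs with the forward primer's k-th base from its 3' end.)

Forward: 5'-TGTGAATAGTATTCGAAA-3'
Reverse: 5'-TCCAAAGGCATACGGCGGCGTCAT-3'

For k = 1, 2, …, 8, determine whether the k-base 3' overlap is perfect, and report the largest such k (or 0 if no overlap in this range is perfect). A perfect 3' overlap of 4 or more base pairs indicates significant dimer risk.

Last 8 bases (5'→3') — forward …ATTCGAAA, reverse …GGCGTCAT.
Reverse complement of the reverse primer's last 8 bases: ATGACGCC; its first k bases are the reverse complement of the reverse primer's last k bases, so a perfect k-base overlap needs the forward primer's last k bases to equal them.
Comparing (forward last k vs required): k=1: A vs A ✓; k=2: AA vs AT ✗; k=3: AAA vs ATG ✗; k=4: GAAA vs ATGA ✗; k=5: CGAAA vs ATGAC ✗; k=6: TCGAAA vs ATGACG ✗; k=7: TTCGAAA vs ATGACGC ✗; k=8: ATTCGAAA vs ATGACGCC ✗.
Only k = 1 is perfect, so the longest perfect 3' overlap is 1.

Longest perfect overlap: 1 complementary base pair; below the dimer-risk threshold (threshold 4).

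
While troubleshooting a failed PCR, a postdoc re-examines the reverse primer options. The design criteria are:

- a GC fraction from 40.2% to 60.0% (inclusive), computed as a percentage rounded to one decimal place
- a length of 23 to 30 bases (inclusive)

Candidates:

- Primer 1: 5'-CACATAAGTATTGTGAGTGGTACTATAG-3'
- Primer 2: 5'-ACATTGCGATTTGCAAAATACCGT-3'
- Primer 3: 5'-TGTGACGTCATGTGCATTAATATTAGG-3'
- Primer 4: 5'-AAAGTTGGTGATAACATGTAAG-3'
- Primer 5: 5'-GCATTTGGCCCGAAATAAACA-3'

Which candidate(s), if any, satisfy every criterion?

Primer 1 (28 nt, A=9 T=9 G=7 C=3): GC 10/28 = 35.7%, outside 40.2–60.0% ✗; length 28 ✓ — fails.
Primer 2 (24 nt, A=8 T=7 G=4 C=5): GC 9/24 = 37.5%, outside 40.2–60.0% ✗; length 24 ✓ — fails.
Primer 3 (27 nt, A=7 T=10 G=7 C=3): GC 10/27 = 37.0%, outside 40.2–60.0% ✗; length 27 ✓ — fails.
Primer 4 (22 nt, A=9 T=6 G=6 C=1): GC 7/22 = 31.8%, outside 40.2–60.0% ✗; length 22, outside 23–30 ✗ — fails.
Primer 5 (21 nt, A=8 T=4 G=4 C=5): GC 9/21 = 42.9% ✓; length 21, outside 23–30 ✗ — fails.

None of the candidates satisfy all criteria.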